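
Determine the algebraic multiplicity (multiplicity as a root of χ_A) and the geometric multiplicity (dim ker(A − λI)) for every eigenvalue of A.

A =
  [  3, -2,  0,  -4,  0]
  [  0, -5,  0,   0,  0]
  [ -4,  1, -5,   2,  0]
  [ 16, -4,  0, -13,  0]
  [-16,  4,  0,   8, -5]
λ = -5: alg = 5, geom = 4

Step 1 — factor the characteristic polynomial to read off the algebraic multiplicities:
  χ_A(x) = (x + 5)^5

Step 2 — compute geometric multiplicities via the rank-nullity identity g(λ) = n − rank(A − λI):
  rank(A − (-5)·I) = 1, so dim ker(A − (-5)·I) = n − 1 = 4

Summary:
  λ = -5: algebraic multiplicity = 5, geometric multiplicity = 4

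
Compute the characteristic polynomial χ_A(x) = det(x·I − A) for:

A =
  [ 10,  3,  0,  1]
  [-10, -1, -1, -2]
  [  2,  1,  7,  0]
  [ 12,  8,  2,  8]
x^4 - 24*x^3 + 216*x^2 - 864*x + 1296

Expanding det(x·I − A) (e.g. by cofactor expansion or by noting that A is similar to its Jordan form J, which has the same characteristic polynomial as A) gives
  χ_A(x) = x^4 - 24*x^3 + 216*x^2 - 864*x + 1296
which factors as (x - 6)^4. The eigenvalues (with algebraic multiplicities) are λ = 6 with multiplicity 4.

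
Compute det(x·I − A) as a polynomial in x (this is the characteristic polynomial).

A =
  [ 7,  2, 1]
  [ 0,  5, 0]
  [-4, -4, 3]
x^3 - 15*x^2 + 75*x - 125

Expanding det(x·I − A) (e.g. by cofactor expansion or by noting that A is similar to its Jordan form J, which has the same characteristic polynomial as A) gives
  χ_A(x) = x^3 - 15*x^2 + 75*x - 125
which factors as (x - 5)^3. The eigenvalues (with algebraic multiplicities) are λ = 5 with multiplicity 3.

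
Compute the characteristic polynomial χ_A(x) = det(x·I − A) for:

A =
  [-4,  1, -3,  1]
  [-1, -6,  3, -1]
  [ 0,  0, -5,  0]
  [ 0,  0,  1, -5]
x^4 + 20*x^3 + 150*x^2 + 500*x + 625

Expanding det(x·I − A) (e.g. by cofactor expansion or by noting that A is similar to its Jordan form J, which has the same characteristic polynomial as A) gives
  χ_A(x) = x^4 + 20*x^3 + 150*x^2 + 500*x + 625
which factors as (x + 5)^4. The eigenvalues (with algebraic multiplicities) are λ = -5 with multiplicity 4.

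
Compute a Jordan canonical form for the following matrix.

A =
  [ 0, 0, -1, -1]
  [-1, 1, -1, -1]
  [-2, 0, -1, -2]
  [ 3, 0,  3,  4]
J_2(1) ⊕ J_1(1) ⊕ J_1(1)

The characteristic polynomial is
  det(x·I − A) = x^4 - 4*x^3 + 6*x^2 - 4*x + 1 = (x - 1)^4

Eigenvalues and multiplicities (the geometric multiplicity of λ is n − rank(A − λI), which equals the number of Jordan blocks for λ):
  λ = 1: algebraic multiplicity = 4, geometric multiplicity = 3

Determining the block sizes for each eigenvalue:
  λ = 1: 3 blocks summing to 4 forces exactly one block of size 2 and the rest size 1 → block sizes [2, 1, 1]

Assembling the blocks gives a Jordan form
J =
  [1, 1, 0, 0]
  [0, 1, 0, 0]
  [0, 0, 1, 0]
  [0, 0, 0, 1]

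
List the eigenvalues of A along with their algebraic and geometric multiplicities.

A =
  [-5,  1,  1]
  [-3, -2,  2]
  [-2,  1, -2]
λ = -3: alg = 3, geom = 1

Step 1 — factor the characteristic polynomial to read off the algebraic multiplicities:
  χ_A(x) = (x + 3)^3

Step 2 — compute geometric multiplicities via the rank-nullity identity g(λ) = n − rank(A − λI):
  rank(A − (-3)·I) = 2, so dim ker(A − (-3)·I) = n − 2 = 1

Summary:
  λ = -3: algebraic multiplicity = 3, geometric multiplicity = 1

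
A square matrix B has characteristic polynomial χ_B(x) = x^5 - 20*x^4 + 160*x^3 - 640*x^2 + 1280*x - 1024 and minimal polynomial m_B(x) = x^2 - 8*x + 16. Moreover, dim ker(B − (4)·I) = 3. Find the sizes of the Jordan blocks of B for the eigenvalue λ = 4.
Block sizes for λ = 4: [2, 2, 1]

Step 1 — from the characteristic polynomial, algebraic multiplicity of λ = 4 is 5. From dim ker(B − (4)·I) = 3, there are exactly 3 Jordan blocks for λ = 4.
Step 2 — from the minimal polynomial, the factor (x − 4)^2 tells us the largest block for λ = 4 has size 2.
Step 3 — with total size 5, 3 blocks, and largest block 2, the block sizes (in nonincreasing order) are [2, 2, 1].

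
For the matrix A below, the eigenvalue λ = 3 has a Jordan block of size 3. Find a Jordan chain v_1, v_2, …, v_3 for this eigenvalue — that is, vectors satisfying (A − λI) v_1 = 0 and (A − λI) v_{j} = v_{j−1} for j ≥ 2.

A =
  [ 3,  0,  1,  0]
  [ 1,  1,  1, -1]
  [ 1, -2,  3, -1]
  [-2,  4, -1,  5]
A Jordan chain for λ = 3 of length 3:
v_1 = (1, 1, 0, -1)ᵀ
v_2 = (0, 1, 1, -2)ᵀ
v_3 = (1, 0, 0, 0)ᵀ

Let N = A − (3)·I. We want v_3 with N^3 v_3 = 0 but N^2 v_3 ≠ 0; then v_{j-1} := N · v_j for j = 3, …, 2.

Pick v_3 = (1, 0, 0, 0)ᵀ.
Then v_2 = N · v_3 = (0, 1, 1, -2)ᵀ.
Then v_1 = N · v_2 = (1, 1, 0, -1)ᵀ.

Sanity check: (A − (3)·I) v_1 = (0, 0, 0, 0)ᵀ = 0. ✓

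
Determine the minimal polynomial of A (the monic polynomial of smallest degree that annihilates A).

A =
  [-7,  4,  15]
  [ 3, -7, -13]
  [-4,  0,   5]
x^3 + 9*x^2 + 27*x + 27

The characteristic polynomial is χ_A(x) = (x + 3)^3, so the eigenvalues are known. The minimal polynomial is
  m_A(x) = Π_λ (x − λ)^{k_λ}
where k_λ is the size of the *largest* Jordan block for λ (equivalently, the smallest k with (A − λI)^k v = 0 for every generalised eigenvector v of λ).

  λ = -3: largest Jordan block has size 3, contributing (x + 3)^3

So m_A(x) = (x + 3)^3 = x^3 + 9*x^2 + 27*x + 27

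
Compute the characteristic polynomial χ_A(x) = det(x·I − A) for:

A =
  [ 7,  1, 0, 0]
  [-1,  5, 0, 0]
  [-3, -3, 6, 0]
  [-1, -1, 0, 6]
x^4 - 24*x^3 + 216*x^2 - 864*x + 1296

Expanding det(x·I − A) (e.g. by cofactor expansion or by noting that A is similar to its Jordan form J, which has the same characteristic polynomial as A) gives
  χ_A(x) = x^4 - 24*x^3 + 216*x^2 - 864*x + 1296
which factors as (x - 6)^4. The eigenvalues (with algebraic multiplicities) are λ = 6 with multiplicity 4.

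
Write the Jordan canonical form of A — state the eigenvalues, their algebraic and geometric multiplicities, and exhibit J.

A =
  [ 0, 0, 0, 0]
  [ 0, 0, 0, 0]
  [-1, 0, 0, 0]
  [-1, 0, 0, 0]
J_2(0) ⊕ J_1(0) ⊕ J_1(0)

The characteristic polynomial is
  det(x·I − A) = x^4

Eigenvalues and multiplicities (the geometric multiplicity of λ is n − rank(A − λI), which equals the number of Jordan blocks for λ):
  λ = 0: algebraic multiplicity = 4, geometric multiplicity = 3

Determining the block sizes for each eigenvalue:
  λ = 0: 3 blocks summing to 4 forces exactly one block of size 2 and the rest size 1 → block sizes [2, 1, 1]

Assembling the blocks gives a Jordan form
J =
  [0, 1, 0, 0]
  [0, 0, 0, 0]
  [0, 0, 0, 0]
  [0, 0, 0, 0]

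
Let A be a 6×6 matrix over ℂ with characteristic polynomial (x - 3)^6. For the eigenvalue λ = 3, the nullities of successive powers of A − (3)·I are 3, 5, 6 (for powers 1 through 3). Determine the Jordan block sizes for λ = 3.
Block sizes for λ = 3: [3, 2, 1]

From the dimensions of kernels of powers, the number of Jordan blocks of size at least j is d_j − d_{j−1} where d_j = dim ker(N^j) (with d_0 = 0). Computing the differences gives [3, 2, 1].
The number of blocks of size exactly k is (#blocks of size ≥ k) − (#blocks of size ≥ k + 1), so the partition is: 1 block(s) of size 1, 1 block(s) of size 2, 1 block(s) of size 3.
In nonincreasing order the block sizes are [3, 2, 1].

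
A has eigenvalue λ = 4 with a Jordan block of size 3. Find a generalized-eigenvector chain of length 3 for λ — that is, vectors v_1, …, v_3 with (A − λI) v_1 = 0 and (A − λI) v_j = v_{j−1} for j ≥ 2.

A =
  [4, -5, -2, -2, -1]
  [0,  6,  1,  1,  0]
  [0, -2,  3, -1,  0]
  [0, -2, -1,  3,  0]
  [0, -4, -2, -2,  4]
A Jordan chain for λ = 4 of length 3:
v_1 = (2, 0, 0, 0, 0)ᵀ
v_2 = (-5, 2, -2, -2, -4)ᵀ
v_3 = (0, 1, 0, 0, 0)ᵀ

Let N = A − (4)·I. We want v_3 with N^3 v_3 = 0 but N^2 v_3 ≠ 0; then v_{j-1} := N · v_j for j = 3, …, 2.

Pick v_3 = (0, 1, 0, 0, 0)ᵀ.
Then v_2 = N · v_3 = (-5, 2, -2, -2, -4)ᵀ.
Then v_1 = N · v_2 = (2, 0, 0, 0, 0)ᵀ.

Sanity check: (A − (4)·I) v_1 = (0, 0, 0, 0, 0)ᵀ = 0. ✓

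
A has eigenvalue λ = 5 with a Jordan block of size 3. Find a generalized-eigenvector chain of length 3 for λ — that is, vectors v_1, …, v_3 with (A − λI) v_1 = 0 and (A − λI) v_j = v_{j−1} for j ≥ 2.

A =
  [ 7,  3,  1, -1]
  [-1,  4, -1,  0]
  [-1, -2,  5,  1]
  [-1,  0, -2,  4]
A Jordan chain for λ = 5 of length 3:
v_1 = (1, 0, -1, 1)ᵀ
v_2 = (2, -1, -1, -1)ᵀ
v_3 = (1, 0, 0, 0)ᵀ

Let N = A − (5)·I. We want v_3 with N^3 v_3 = 0 but N^2 v_3 ≠ 0; then v_{j-1} := N · v_j for j = 3, …, 2.

Pick v_3 = (1, 0, 0, 0)ᵀ.
Then v_2 = N · v_3 = (2, -1, -1, -1)ᵀ.
Then v_1 = N · v_2 = (1, 0, -1, 1)ᵀ.

Sanity check: (A − (5)·I) v_1 = (0, 0, 0, 0)ᵀ = 0. ✓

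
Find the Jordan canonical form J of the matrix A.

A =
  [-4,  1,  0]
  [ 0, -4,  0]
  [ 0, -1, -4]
J_2(-4) ⊕ J_1(-4)

The characteristic polynomial is
  det(x·I − A) = x^3 + 12*x^2 + 48*x + 64 = (x + 4)^3

Eigenvalues and multiplicities (the geometric multiplicity of λ is n − rank(A − λI), which equals the number of Jordan blocks for λ):
  λ = -4: algebraic multiplicity = 3, geometric multiplicity = 2

Determining the block sizes for each eigenvalue:
  λ = -4: 2 blocks summing to 3 forces exactly one block of size 2 and the rest size 1 → block sizes [2, 1]

Assembling the blocks gives a Jordan form
J =
  [-4,  1,  0]
  [ 0, -4,  0]
  [ 0,  0, -4]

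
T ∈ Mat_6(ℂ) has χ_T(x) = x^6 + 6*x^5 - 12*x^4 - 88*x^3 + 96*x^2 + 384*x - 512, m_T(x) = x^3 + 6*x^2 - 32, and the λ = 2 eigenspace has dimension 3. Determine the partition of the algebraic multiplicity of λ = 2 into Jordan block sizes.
Block sizes for λ = 2: [1, 1, 1]

Step 1 — from the characteristic polynomial, algebraic multiplicity of λ = 2 is 3. From dim ker(T − (2)·I) = 3, there are exactly 3 Jordan blocks for λ = 2.
Step 2 — from the minimal polynomial, the factor (x − 2) tells us the largest block for λ = 2 has size 1.
Step 3 — with total size 3, 3 blocks, and largest block 1, the block sizes (in nonincreasing order) are [1, 1, 1].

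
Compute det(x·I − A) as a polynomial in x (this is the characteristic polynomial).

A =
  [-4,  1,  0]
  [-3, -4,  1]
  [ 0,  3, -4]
x^3 + 12*x^2 + 48*x + 64

Expanding det(x·I − A) (e.g. by cofactor expansion or by noting that A is similar to its Jordan form J, which has the same characteristic polynomial as A) gives
  χ_A(x) = x^3 + 12*x^2 + 48*x + 64
which factors as (x + 4)^3. The eigenvalues (with algebraic multiplicities) are λ = -4 with multiplicity 3.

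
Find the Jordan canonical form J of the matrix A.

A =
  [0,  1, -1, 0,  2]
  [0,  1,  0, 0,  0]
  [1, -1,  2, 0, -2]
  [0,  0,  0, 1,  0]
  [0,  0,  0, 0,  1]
J_2(1) ⊕ J_1(1) ⊕ J_1(1) ⊕ J_1(1)

The characteristic polynomial is
  det(x·I − A) = x^5 - 5*x^4 + 10*x^3 - 10*x^2 + 5*x - 1 = (x - 1)^5

Eigenvalues and multiplicities (the geometric multiplicity of λ is n − rank(A − λI), which equals the number of Jordan blocks for λ):
  λ = 1: algebraic multiplicity = 5, geometric multiplicity = 4

Determining the block sizes for each eigenvalue:
  λ = 1: 4 blocks summing to 5 forces exactly one block of size 2 and the rest size 1 → block sizes [2, 1, 1, 1]

Assembling the blocks gives a Jordan form
J =
  [1, 1, 0, 0, 0]
  [0, 1, 0, 0, 0]
  [0, 0, 1, 0, 0]
  [0, 0, 0, 1, 0]
  [0, 0, 0, 0, 1]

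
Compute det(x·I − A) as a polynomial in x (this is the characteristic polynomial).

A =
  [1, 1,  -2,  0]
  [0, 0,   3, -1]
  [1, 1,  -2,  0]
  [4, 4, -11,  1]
x^4

Expanding det(x·I − A) (e.g. by cofactor expansion or by noting that A is similar to its Jordan form J, which has the same characteristic polynomial as A) gives
  χ_A(x) = x^4
which factors as x^4. The eigenvalues (with algebraic multiplicities) are λ = 0 with multiplicity 4.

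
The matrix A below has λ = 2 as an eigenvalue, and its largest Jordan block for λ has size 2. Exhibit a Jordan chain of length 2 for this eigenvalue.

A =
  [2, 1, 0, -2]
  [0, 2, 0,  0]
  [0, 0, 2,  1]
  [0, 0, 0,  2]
A Jordan chain for λ = 2 of length 2:
v_1 = (1, 0, 0, 0)ᵀ
v_2 = (0, 1, 0, 0)ᵀ

Let N = A − (2)·I. We want v_2 with N^2 v_2 = 0 but N^1 v_2 ≠ 0; then v_{j-1} := N · v_j for j = 2, …, 2.

Pick v_2 = (0, 1, 0, 0)ᵀ.
Then v_1 = N · v_2 = (1, 0, 0, 0)ᵀ.

Sanity check: (A − (2)·I) v_1 = (0, 0, 0, 0)ᵀ = 0. ✓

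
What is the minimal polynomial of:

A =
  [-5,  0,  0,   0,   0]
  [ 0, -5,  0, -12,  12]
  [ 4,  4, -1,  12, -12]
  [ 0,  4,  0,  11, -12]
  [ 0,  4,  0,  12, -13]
x^2 + 6*x + 5

The characteristic polynomial is χ_A(x) = (x + 1)^3*(x + 5)^2, so the eigenvalues are known. The minimal polynomial is
  m_A(x) = Π_λ (x − λ)^{k_λ}
where k_λ is the size of the *largest* Jordan block for λ (equivalently, the smallest k with (A − λI)^k v = 0 for every generalised eigenvector v of λ).

  λ = -5: largest Jordan block has size 1, contributing (x + 5)
  λ = -1: largest Jordan block has size 1, contributing (x + 1)

So m_A(x) = (x + 1)*(x + 5) = x^2 + 6*x + 5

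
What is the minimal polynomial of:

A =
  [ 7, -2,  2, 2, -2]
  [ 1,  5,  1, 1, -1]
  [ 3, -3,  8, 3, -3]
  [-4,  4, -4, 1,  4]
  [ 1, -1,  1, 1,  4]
x^3 - 15*x^2 + 75*x - 125

The characteristic polynomial is χ_A(x) = (x - 5)^5, so the eigenvalues are known. The minimal polynomial is
  m_A(x) = Π_λ (x − λ)^{k_λ}
where k_λ is the size of the *largest* Jordan block for λ (equivalently, the smallest k with (A − λI)^k v = 0 for every generalised eigenvector v of λ).

  λ = 5: largest Jordan block has size 3, contributing (x − 5)^3

So m_A(x) = (x - 5)^3 = x^3 - 15*x^2 + 75*x - 125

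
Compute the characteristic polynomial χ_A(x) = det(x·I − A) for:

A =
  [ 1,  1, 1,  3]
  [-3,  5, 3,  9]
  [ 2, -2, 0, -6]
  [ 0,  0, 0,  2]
x^4 - 8*x^3 + 24*x^2 - 32*x + 16

Expanding det(x·I − A) (e.g. by cofactor expansion or by noting that A is similar to its Jordan form J, which has the same characteristic polynomial as A) gives
  χ_A(x) = x^4 - 8*x^3 + 24*x^2 - 32*x + 16
which factors as (x - 2)^4. The eigenvalues (with algebraic multiplicities) are λ = 2 with multiplicity 4.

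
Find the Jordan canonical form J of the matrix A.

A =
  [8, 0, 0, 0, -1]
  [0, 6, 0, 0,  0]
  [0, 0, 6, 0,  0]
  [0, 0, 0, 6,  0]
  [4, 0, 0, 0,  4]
J_2(6) ⊕ J_1(6) ⊕ J_1(6) ⊕ J_1(6)

The characteristic polynomial is
  det(x·I − A) = x^5 - 30*x^4 + 360*x^3 - 2160*x^2 + 6480*x - 7776 = (x - 6)^5

Eigenvalues and multiplicities (the geometric multiplicity of λ is n − rank(A − λI), which equals the number of Jordan blocks for λ):
  λ = 6: algebraic multiplicity = 5, geometric multiplicity = 4

Determining the block sizes for each eigenvalue:
  λ = 6: 4 blocks summing to 5 forces exactly one block of size 2 and the rest size 1 → block sizes [2, 1, 1, 1]

Assembling the blocks gives a Jordan form
J =
  [6, 1, 0, 0, 0]
  [0, 6, 0, 0, 0]
  [0, 0, 6, 0, 0]
  [0, 0, 0, 6, 0]
  [0, 0, 0, 0, 6]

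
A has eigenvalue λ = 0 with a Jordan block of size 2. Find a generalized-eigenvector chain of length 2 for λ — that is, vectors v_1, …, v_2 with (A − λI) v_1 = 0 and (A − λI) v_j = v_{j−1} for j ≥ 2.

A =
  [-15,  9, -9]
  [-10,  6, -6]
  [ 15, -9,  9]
A Jordan chain for λ = 0 of length 2:
v_1 = (-15, -10, 15)ᵀ
v_2 = (1, 0, 0)ᵀ

Let N = A − (0)·I. We want v_2 with N^2 v_2 = 0 but N^1 v_2 ≠ 0; then v_{j-1} := N · v_j for j = 2, …, 2.

Pick v_2 = (1, 0, 0)ᵀ.
Then v_1 = N · v_2 = (-15, -10, 15)ᵀ.

Sanity check: (A − (0)·I) v_1 = (0, 0, 0)ᵀ = 0. ✓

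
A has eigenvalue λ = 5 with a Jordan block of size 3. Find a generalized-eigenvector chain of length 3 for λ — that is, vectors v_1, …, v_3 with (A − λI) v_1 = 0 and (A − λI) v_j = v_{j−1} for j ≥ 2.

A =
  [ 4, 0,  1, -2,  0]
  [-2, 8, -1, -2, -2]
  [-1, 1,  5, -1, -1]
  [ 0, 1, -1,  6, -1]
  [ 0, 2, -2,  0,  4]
A Jordan chain for λ = 5 of length 3:
v_1 = (-1, -1, -1, 0, 0)ᵀ
v_2 = (-1, 1, 0, 1, 2)ᵀ
v_3 = (1, 1, 0, 0, 0)ᵀ

Let N = A − (5)·I. We want v_3 with N^3 v_3 = 0 but N^2 v_3 ≠ 0; then v_{j-1} := N · v_j for j = 3, …, 2.

Pick v_3 = (1, 1, 0, 0, 0)ᵀ.
Then v_2 = N · v_3 = (-1, 1, 0, 1, 2)ᵀ.
Then v_1 = N · v_2 = (-1, -1, -1, 0, 0)ᵀ.

Sanity check: (A − (5)·I) v_1 = (0, 0, 0, 0, 0)ᵀ = 0. ✓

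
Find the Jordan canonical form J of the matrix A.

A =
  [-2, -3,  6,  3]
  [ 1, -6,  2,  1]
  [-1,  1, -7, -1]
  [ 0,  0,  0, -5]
J_2(-5) ⊕ J_1(-5) ⊕ J_1(-5)

The characteristic polynomial is
  det(x·I − A) = x^4 + 20*x^3 + 150*x^2 + 500*x + 625 = (x + 5)^4

Eigenvalues and multiplicities (the geometric multiplicity of λ is n − rank(A − λI), which equals the number of Jordan blocks for λ):
  λ = -5: algebraic multiplicity = 4, geometric multiplicity = 3

Determining the block sizes for each eigenvalue:
  λ = -5: 3 blocks summing to 4 forces exactly one block of size 2 and the rest size 1 → block sizes [2, 1, 1]

Assembling the blocks gives a Jordan form
J =
  [-5,  1,  0,  0]
  [ 0, -5,  0,  0]
  [ 0,  0, -5,  0]
  [ 0,  0,  0, -5]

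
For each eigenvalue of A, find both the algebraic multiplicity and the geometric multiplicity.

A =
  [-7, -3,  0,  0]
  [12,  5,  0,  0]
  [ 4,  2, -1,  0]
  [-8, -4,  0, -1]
λ = -1: alg = 4, geom = 3

Step 1 — factor the characteristic polynomial to read off the algebraic multiplicities:
  χ_A(x) = (x + 1)^4

Step 2 — compute geometric multiplicities via the rank-nullity identity g(λ) = n − rank(A − λI):
  rank(A − (-1)·I) = 1, so dim ker(A − (-1)·I) = n − 1 = 3

Summary:
  λ = -1: algebraic multiplicity = 4, geometric multiplicity = 3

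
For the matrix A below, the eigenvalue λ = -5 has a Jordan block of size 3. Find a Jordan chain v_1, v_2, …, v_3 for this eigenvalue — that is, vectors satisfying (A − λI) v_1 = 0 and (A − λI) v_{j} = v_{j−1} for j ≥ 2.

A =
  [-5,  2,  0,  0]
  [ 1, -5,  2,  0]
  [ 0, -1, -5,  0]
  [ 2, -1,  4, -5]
A Jordan chain for λ = -5 of length 3:
v_1 = (2, 0, -1, -1)ᵀ
v_2 = (0, 1, 0, 2)ᵀ
v_3 = (1, 0, 0, 0)ᵀ

Let N = A − (-5)·I. We want v_3 with N^3 v_3 = 0 but N^2 v_3 ≠ 0; then v_{j-1} := N · v_j for j = 3, …, 2.

Pick v_3 = (1, 0, 0, 0)ᵀ.
Then v_2 = N · v_3 = (0, 1, 0, 2)ᵀ.
Then v_1 = N · v_2 = (2, 0, -1, -1)ᵀ.

Sanity check: (A − (-5)·I) v_1 = (0, 0, 0, 0)ᵀ = 0. ✓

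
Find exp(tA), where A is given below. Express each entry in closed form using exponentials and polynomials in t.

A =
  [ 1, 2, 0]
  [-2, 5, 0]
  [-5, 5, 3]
e^{tA} =
  [-2*t*exp(3*t) + exp(3*t), 2*t*exp(3*t), 0]
  [-2*t*exp(3*t), 2*t*exp(3*t) + exp(3*t), 0]
  [-5*t*exp(3*t), 5*t*exp(3*t), exp(3*t)]

Strategy: write A = P · J · P⁻¹ where J is a Jordan canonical form, so e^{tA} = P · e^{tJ} · P⁻¹, and e^{tJ} can be computed block-by-block.

A has Jordan form
J =
  [3, 1, 0]
  [0, 3, 0]
  [0, 0, 3]
(up to reordering of blocks).

Per-block formulas:
  For a 1×1 block at λ = 3: exp(t · [3]) = [e^(3t)].
  For a 2×2 Jordan block J_2(3): exp(t · J_2(3)) = e^(3t)·(I + t·N), where N is the 2×2 nilpotent shift.

After assembling e^{tJ} and conjugating by P, we get:

e^{tA} =
  [-2*t*exp(3*t) + exp(3*t), 2*t*exp(3*t), 0]
  [-2*t*exp(3*t), 2*t*exp(3*t) + exp(3*t), 0]
  [-5*t*exp(3*t), 5*t*exp(3*t), exp(3*t)]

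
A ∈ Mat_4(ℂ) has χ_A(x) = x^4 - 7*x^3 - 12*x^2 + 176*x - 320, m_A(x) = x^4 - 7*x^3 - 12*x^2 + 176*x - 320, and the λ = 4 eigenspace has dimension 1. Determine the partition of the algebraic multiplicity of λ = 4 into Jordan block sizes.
Block sizes for λ = 4: [3]

Step 1 — from the characteristic polynomial, algebraic multiplicity of λ = 4 is 3. From dim ker(A − (4)·I) = 1, there are exactly 1 Jordan blocks for λ = 4.
Step 2 — from the minimal polynomial, the factor (x − 4)^3 tells us the largest block for λ = 4 has size 3.
Step 3 — with total size 3, 1 blocks, and largest block 3, the block sizes (in nonincreasing order) are [3].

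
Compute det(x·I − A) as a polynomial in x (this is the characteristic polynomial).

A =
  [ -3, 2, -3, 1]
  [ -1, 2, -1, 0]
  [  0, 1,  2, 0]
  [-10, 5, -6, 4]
x^4 - 5*x^3 + 9*x^2 - 7*x + 2

Expanding det(x·I − A) (e.g. by cofactor expansion or by noting that A is similar to its Jordan form J, which has the same characteristic polynomial as A) gives
  χ_A(x) = x^4 - 5*x^3 + 9*x^2 - 7*x + 2
which factors as (x - 2)*(x - 1)^3. The eigenvalues (with algebraic multiplicities) are λ = 1 with multiplicity 3, λ = 2 with multiplicity 1.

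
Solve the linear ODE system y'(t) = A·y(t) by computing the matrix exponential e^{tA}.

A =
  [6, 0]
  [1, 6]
e^{tA} =
  [exp(6*t), 0]
  [t*exp(6*t), exp(6*t)]

Strategy: write A = P · J · P⁻¹ where J is a Jordan canonical form, so e^{tA} = P · e^{tJ} · P⁻¹, and e^{tJ} can be computed block-by-block.

A has Jordan form
J =
  [6, 1]
  [0, 6]
(up to reordering of blocks).

Per-block formulas:
  For a 2×2 Jordan block J_2(6): exp(t · J_2(6)) = e^(6t)·(I + t·N), where N is the 2×2 nilpotent shift.

After assembling e^{tJ} and conjugating by P, we get:

e^{tA} =
  [exp(6*t), 0]
  [t*exp(6*t), exp(6*t)]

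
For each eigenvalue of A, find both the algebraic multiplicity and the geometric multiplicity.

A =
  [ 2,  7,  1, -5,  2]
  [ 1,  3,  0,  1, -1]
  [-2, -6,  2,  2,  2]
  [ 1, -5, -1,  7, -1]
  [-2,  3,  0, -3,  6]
λ = 4: alg = 5, geom = 2

Step 1 — factor the characteristic polynomial to read off the algebraic multiplicities:
  χ_A(x) = (x - 4)^5

Step 2 — compute geometric multiplicities via the rank-nullity identity g(λ) = n − rank(A − λI):
  rank(A − (4)·I) = 3, so dim ker(A − (4)·I) = n − 3 = 2

Summary:
  λ = 4: algebraic multiplicity = 5, geometric multiplicity = 2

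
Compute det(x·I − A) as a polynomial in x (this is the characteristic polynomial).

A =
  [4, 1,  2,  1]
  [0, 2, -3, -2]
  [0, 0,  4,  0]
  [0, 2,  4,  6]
x^4 - 16*x^3 + 96*x^2 - 256*x + 256

Expanding det(x·I − A) (e.g. by cofactor expansion or by noting that A is similar to its Jordan form J, which has the same characteristic polynomial as A) gives
  χ_A(x) = x^4 - 16*x^3 + 96*x^2 - 256*x + 256
which factors as (x - 4)^4. The eigenvalues (with algebraic multiplicities) are λ = 4 with multiplicity 4.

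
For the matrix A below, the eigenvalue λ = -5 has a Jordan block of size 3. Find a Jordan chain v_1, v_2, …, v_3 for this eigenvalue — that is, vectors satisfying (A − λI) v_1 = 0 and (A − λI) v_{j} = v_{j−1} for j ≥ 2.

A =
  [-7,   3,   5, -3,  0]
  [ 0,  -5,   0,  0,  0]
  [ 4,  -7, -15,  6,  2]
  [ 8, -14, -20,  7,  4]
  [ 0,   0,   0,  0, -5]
A Jordan chain for λ = -5 of length 3:
v_1 = (1, 0, -2, -4, 0)ᵀ
v_2 = (3, 0, -7, -14, 0)ᵀ
v_3 = (0, 1, 0, 0, 0)ᵀ

Let N = A − (-5)·I. We want v_3 with N^3 v_3 = 0 but N^2 v_3 ≠ 0; then v_{j-1} := N · v_j for j = 3, …, 2.

Pick v_3 = (0, 1, 0, 0, 0)ᵀ.
Then v_2 = N · v_3 = (3, 0, -7, -14, 0)ᵀ.
Then v_1 = N · v_2 = (1, 0, -2, -4, 0)ᵀ.

Sanity check: (A − (-5)·I) v_1 = (0, 0, 0, 0, 0)ᵀ = 0. ✓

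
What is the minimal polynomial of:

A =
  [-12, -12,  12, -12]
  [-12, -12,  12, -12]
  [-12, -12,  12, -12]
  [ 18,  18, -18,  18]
x^2 - 6*x

The characteristic polynomial is χ_A(x) = x^3*(x - 6), so the eigenvalues are known. The minimal polynomial is
  m_A(x) = Π_λ (x − λ)^{k_λ}
where k_λ is the size of the *largest* Jordan block for λ (equivalently, the smallest k with (A − λI)^k v = 0 for every generalised eigenvector v of λ).

  λ = 0: largest Jordan block has size 1, contributing (x − 0)
  λ = 6: largest Jordan block has size 1, contributing (x − 6)

So m_A(x) = x*(x - 6) = x^2 - 6*x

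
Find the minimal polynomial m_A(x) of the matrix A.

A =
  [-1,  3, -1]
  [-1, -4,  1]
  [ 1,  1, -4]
x^3 + 9*x^2 + 27*x + 27

The characteristic polynomial is χ_A(x) = (x + 3)^3, so the eigenvalues are known. The minimal polynomial is
  m_A(x) = Π_λ (x − λ)^{k_λ}
where k_λ is the size of the *largest* Jordan block for λ (equivalently, the smallest k with (A − λI)^k v = 0 for every generalised eigenvector v of λ).

  λ = -3: largest Jordan block has size 3, contributing (x + 3)^3

So m_A(x) = (x + 3)^3 = x^3 + 9*x^2 + 27*x + 27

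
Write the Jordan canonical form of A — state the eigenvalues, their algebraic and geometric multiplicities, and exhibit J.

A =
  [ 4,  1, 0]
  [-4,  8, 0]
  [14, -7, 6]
J_2(6) ⊕ J_1(6)

The characteristic polynomial is
  det(x·I − A) = x^3 - 18*x^2 + 108*x - 216 = (x - 6)^3

Eigenvalues and multiplicities (the geometric multiplicity of λ is n − rank(A − λI), which equals the number of Jordan blocks for λ):
  λ = 6: algebraic multiplicity = 3, geometric multiplicity = 2

Determining the block sizes for each eigenvalue:
  λ = 6: 2 blocks summing to 3 forces exactly one block of size 2 and the rest size 1 → block sizes [2, 1]

Assembling the blocks gives a Jordan form
J =
  [6, 1, 0]
  [0, 6, 0]
  [0, 0, 6]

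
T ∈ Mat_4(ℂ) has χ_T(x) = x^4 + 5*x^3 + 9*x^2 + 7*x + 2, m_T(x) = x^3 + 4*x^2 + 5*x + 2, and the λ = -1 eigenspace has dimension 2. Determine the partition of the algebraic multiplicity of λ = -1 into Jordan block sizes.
Block sizes for λ = -1: [2, 1]

Step 1 — from the characteristic polynomial, algebraic multiplicity of λ = -1 is 3. From dim ker(T − (-1)·I) = 2, there are exactly 2 Jordan blocks for λ = -1.
Step 2 — from the minimal polynomial, the factor (x + 1)^2 tells us the largest block for λ = -1 has size 2.
Step 3 — with total size 3, 2 blocks, and largest block 2, the block sizes (in nonincreasing order) are [2, 1].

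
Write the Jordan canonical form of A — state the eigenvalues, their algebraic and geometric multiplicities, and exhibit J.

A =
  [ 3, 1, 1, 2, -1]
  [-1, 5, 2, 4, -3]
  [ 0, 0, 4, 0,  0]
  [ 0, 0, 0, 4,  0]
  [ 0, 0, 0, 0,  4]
J_3(4) ⊕ J_1(4) ⊕ J_1(4)

The characteristic polynomial is
  det(x·I − A) = x^5 - 20*x^4 + 160*x^3 - 640*x^2 + 1280*x - 1024 = (x - 4)^5

Eigenvalues and multiplicities (the geometric multiplicity of λ is n − rank(A − λI), which equals the number of Jordan blocks for λ):
  λ = 4: algebraic multiplicity = 5, geometric multiplicity = 3

Determining the block sizes for each eigenvalue:
  λ = 4: with am = 5 and gm = 3, the partition is not yet determined (e.g. several partitions of 5 into 3 parts exist). Let N = A − (4)·I. Computing rank(N^1) = 2, rank(N^2) = 1, rank(N^3) = 0; the number of blocks of size ≥ j is rank(N^{j−1}) − rank(N^j), giving [3, 1, 1]. So we have 1 block(s) of size 3, 2 block(s) of size 1 → block sizes [3, 1, 1]

Assembling the blocks gives a Jordan form
J =
  [4, 1, 0, 0, 0]
  [0, 4, 1, 0, 0]
  [0, 0, 4, 0, 0]
  [0, 0, 0, 4, 0]
  [0, 0, 0, 0, 4]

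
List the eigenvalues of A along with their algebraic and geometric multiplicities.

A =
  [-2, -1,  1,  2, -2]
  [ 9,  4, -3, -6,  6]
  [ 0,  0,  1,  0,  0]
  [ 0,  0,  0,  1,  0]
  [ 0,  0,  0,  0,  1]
λ = 1: alg = 5, geom = 4

Step 1 — factor the characteristic polynomial to read off the algebraic multiplicities:
  χ_A(x) = (x - 1)^5

Step 2 — compute geometric multiplicities via the rank-nullity identity g(λ) = n − rank(A − λI):
  rank(A − (1)·I) = 1, so dim ker(A − (1)·I) = n − 1 = 4

Summary:
  λ = 1: algebraic multiplicity = 5, geometric multiplicity = 4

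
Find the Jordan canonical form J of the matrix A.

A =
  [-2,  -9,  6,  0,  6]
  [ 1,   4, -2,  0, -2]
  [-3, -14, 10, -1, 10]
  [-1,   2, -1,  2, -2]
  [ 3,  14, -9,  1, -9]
J_3(1) ⊕ J_1(1) ⊕ J_1(1)

The characteristic polynomial is
  det(x·I − A) = x^5 - 5*x^4 + 10*x^3 - 10*x^2 + 5*x - 1 = (x - 1)^5

Eigenvalues and multiplicities (the geometric multiplicity of λ is n − rank(A − λI), which equals the number of Jordan blocks for λ):
  λ = 1: algebraic multiplicity = 5, geometric multiplicity = 3

Determining the block sizes for each eigenvalue:
  λ = 1: with am = 5 and gm = 3, the partition is not yet determined (e.g. several partitions of 5 into 3 parts exist). Let N = A − (1)·I. Computing rank(N^1) = 2, rank(N^2) = 1, rank(N^3) = 0; the number of blocks of size ≥ j is rank(N^{j−1}) − rank(N^j), giving [3, 1, 1]. So we have 1 block(s) of size 3, 2 block(s) of size 1 → block sizes [3, 1, 1]

Assembling the blocks gives a Jordan form
J =
  [1, 1, 0, 0, 0]
  [0, 1, 1, 0, 0]
  [0, 0, 1, 0, 0]
  [0, 0, 0, 1, 0]
  [0, 0, 0, 0, 1]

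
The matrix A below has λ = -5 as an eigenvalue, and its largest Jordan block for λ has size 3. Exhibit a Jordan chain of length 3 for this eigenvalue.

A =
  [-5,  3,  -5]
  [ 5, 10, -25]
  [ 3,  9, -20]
A Jordan chain for λ = -5 of length 3:
v_1 = (0, 15, 9)ᵀ
v_2 = (3, 15, 9)ᵀ
v_3 = (0, 1, 0)ᵀ

Let N = A − (-5)·I. We want v_3 with N^3 v_3 = 0 but N^2 v_3 ≠ 0; then v_{j-1} := N · v_j for j = 3, …, 2.

Pick v_3 = (0, 1, 0)ᵀ.
Then v_2 = N · v_3 = (3, 15, 9)ᵀ.
Then v_1 = N · v_2 = (0, 15, 9)ᵀ.

Sanity check: (A − (-5)·I) v_1 = (0, 0, 0)ᵀ = 0. ✓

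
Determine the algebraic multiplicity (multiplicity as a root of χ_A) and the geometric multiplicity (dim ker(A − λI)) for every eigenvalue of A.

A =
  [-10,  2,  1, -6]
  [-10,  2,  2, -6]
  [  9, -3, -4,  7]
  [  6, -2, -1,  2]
λ = -4: alg = 1, geom = 1; λ = -2: alg = 3, geom = 1

Step 1 — factor the characteristic polynomial to read off the algebraic multiplicities:
  χ_A(x) = (x + 2)^3*(x + 4)

Step 2 — compute geometric multiplicities via the rank-nullity identity g(λ) = n − rank(A − λI):
  rank(A − (-4)·I) = 3, so dim ker(A − (-4)·I) = n − 3 = 1
  rank(A − (-2)·I) = 3, so dim ker(A − (-2)·I) = n − 3 = 1

Summary:
  λ = -4: algebraic multiplicity = 1, geometric multiplicity = 1
  λ = -2: algebraic multiplicity = 3, geometric multiplicity = 1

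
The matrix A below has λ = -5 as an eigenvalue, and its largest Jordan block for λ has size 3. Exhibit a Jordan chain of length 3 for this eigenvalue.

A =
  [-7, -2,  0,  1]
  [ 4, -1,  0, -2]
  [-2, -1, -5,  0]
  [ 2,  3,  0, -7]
A Jordan chain for λ = -5 of length 3:
v_1 = (-2, 4, 0, 4)ᵀ
v_2 = (-2, 4, -2, 2)ᵀ
v_3 = (1, 0, 0, 0)ᵀ

Let N = A − (-5)·I. We want v_3 with N^3 v_3 = 0 but N^2 v_3 ≠ 0; then v_{j-1} := N · v_j for j = 3, …, 2.

Pick v_3 = (1, 0, 0, 0)ᵀ.
Then v_2 = N · v_3 = (-2, 4, -2, 2)ᵀ.
Then v_1 = N · v_2 = (-2, 4, 0, 4)ᵀ.

Sanity check: (A − (-5)·I) v_1 = (0, 0, 0, 0)ᵀ = 0. ✓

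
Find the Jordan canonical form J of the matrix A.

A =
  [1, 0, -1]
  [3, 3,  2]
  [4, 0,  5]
J_3(3)

The characteristic polynomial is
  det(x·I − A) = x^3 - 9*x^2 + 27*x - 27 = (x - 3)^3

Eigenvalues and multiplicities (the geometric multiplicity of λ is n − rank(A − λI), which equals the number of Jordan blocks for λ):
  λ = 3: algebraic multiplicity = 3, geometric multiplicity = 1

Determining the block sizes for each eigenvalue:
  λ = 3: one block (gm = 1), so the single block has size am = 3 → block sizes [3]

Assembling the blocks gives a Jordan form
J =
  [3, 1, 0]
  [0, 3, 1]
  [0, 0, 3]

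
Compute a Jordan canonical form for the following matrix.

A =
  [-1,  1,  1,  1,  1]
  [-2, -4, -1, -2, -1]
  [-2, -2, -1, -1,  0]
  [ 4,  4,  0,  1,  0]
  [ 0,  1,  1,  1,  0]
J_2(-1) ⊕ J_2(-1) ⊕ J_1(-1)

The characteristic polynomial is
  det(x·I − A) = x^5 + 5*x^4 + 10*x^3 + 10*x^2 + 5*x + 1 = (x + 1)^5

Eigenvalues and multiplicities (the geometric multiplicity of λ is n − rank(A − λI), which equals the number of Jordan blocks for λ):
  λ = -1: algebraic multiplicity = 5, geometric multiplicity = 3

Determining the block sizes for each eigenvalue:
  λ = -1: with am = 5 and gm = 3, the partition is not yet determined (e.g. several partitions of 5 into 3 parts exist). Let N = A − (-1)·I. Computing rank(N^1) = 2, rank(N^2) = 0; the number of blocks of size ≥ j is rank(N^{j−1}) − rank(N^j), giving [3, 2]. So we have 2 block(s) of size 2, 1 block(s) of size 1 → block sizes [2, 2, 1]

Assembling the blocks gives a Jordan form
J =
  [-1,  1,  0,  0,  0]
  [ 0, -1,  0,  0,  0]
  [ 0,  0, -1,  1,  0]
  [ 0,  0,  0, -1,  0]
  [ 0,  0,  0,  0, -1]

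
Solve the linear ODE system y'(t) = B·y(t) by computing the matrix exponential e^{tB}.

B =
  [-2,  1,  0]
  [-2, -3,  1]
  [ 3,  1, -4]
e^{tB} =
  [-t^2*exp(-3*t)/2 + t*exp(-3*t) + exp(-3*t), t^2*exp(-3*t)/2 + t*exp(-3*t), t^2*exp(-3*t)/2]
  [t^2*exp(-3*t)/2 - 2*t*exp(-3*t), -t^2*exp(-3*t)/2 + exp(-3*t), -t^2*exp(-3*t)/2 + t*exp(-3*t)]
  [-t^2*exp(-3*t) + 3*t*exp(-3*t), t^2*exp(-3*t) + t*exp(-3*t), t^2*exp(-3*t) - t*exp(-3*t) + exp(-3*t)]

Strategy: write B = P · J · P⁻¹ where J is a Jordan canonical form, so e^{tB} = P · e^{tJ} · P⁻¹, and e^{tJ} can be computed block-by-block.

B has Jordan form
J =
  [-3,  1,  0]
  [ 0, -3,  1]
  [ 0,  0, -3]
(up to reordering of blocks).

Per-block formulas:
  For a 3×3 Jordan block J_3(-3): exp(t · J_3(-3)) = e^(-3t)·(I + t·N + (t^2/2)·N^2), where N is the 3×3 nilpotent shift.

After assembling e^{tJ} and conjugating by P, we get:

e^{tB} =
  [-t^2*exp(-3*t)/2 + t*exp(-3*t) + exp(-3*t), t^2*exp(-3*t)/2 + t*exp(-3*t), t^2*exp(-3*t)/2]
  [t^2*exp(-3*t)/2 - 2*t*exp(-3*t), -t^2*exp(-3*t)/2 + exp(-3*t), -t^2*exp(-3*t)/2 + t*exp(-3*t)]
  [-t^2*exp(-3*t) + 3*t*exp(-3*t), t^2*exp(-3*t) + t*exp(-3*t), t^2*exp(-3*t) - t*exp(-3*t) + exp(-3*t)]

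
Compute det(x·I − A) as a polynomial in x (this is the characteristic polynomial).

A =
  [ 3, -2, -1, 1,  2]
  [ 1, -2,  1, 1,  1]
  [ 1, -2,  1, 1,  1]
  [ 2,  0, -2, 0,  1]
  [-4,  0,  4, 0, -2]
x^5

Expanding det(x·I − A) (e.g. by cofactor expansion or by noting that A is similar to its Jordan form J, which has the same characteristic polynomial as A) gives
  χ_A(x) = x^5
which factors as x^5. The eigenvalues (with algebraic multiplicities) are λ = 0 with multiplicity 5.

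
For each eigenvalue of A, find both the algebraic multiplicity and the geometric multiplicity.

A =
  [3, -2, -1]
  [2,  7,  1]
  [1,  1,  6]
λ = 5: alg = 2, geom = 1; λ = 6: alg = 1, geom = 1

Step 1 — factor the characteristic polynomial to read off the algebraic multiplicities:
  χ_A(x) = (x - 6)*(x - 5)^2

Step 2 — compute geometric multiplicities via the rank-nullity identity g(λ) = n − rank(A − λI):
  rank(A − (5)·I) = 2, so dim ker(A − (5)·I) = n − 2 = 1
  rank(A − (6)·I) = 2, so dim ker(A − (6)·I) = n − 2 = 1

Summary:
  λ = 5: algebraic multiplicity = 2, geometric multiplicity = 1
  λ = 6: algebraic multiplicity = 1, geometric multiplicity = 1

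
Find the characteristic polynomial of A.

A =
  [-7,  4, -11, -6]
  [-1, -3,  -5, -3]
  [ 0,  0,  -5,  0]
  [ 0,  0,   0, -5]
x^4 + 20*x^3 + 150*x^2 + 500*x + 625

Expanding det(x·I − A) (e.g. by cofactor expansion or by noting that A is similar to its Jordan form J, which has the same characteristic polynomial as A) gives
  χ_A(x) = x^4 + 20*x^3 + 150*x^2 + 500*x + 625
which factors as (x + 5)^4. The eigenvalues (with algebraic multiplicities) are λ = -5 with multiplicity 4.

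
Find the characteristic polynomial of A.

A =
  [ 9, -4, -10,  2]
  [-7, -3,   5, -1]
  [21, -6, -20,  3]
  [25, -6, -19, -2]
x^4 + 16*x^3 + 94*x^2 + 240*x + 225

Expanding det(x·I − A) (e.g. by cofactor expansion or by noting that A is similar to its Jordan form J, which has the same characteristic polynomial as A) gives
  χ_A(x) = x^4 + 16*x^3 + 94*x^2 + 240*x + 225
which factors as (x + 3)^2*(x + 5)^2. The eigenvalues (with algebraic multiplicities) are λ = -5 with multiplicity 2, λ = -3 with multiplicity 2.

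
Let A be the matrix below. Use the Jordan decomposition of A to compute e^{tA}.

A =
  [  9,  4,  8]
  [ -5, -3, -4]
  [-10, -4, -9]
e^{tA} =
  [10*t*exp(-t) + exp(-t), 4*t*exp(-t), 8*t*exp(-t)]
  [-5*t*exp(-t), -2*t*exp(-t) + exp(-t), -4*t*exp(-t)]
  [-10*t*exp(-t), -4*t*exp(-t), -8*t*exp(-t) + exp(-t)]

Strategy: write A = P · J · P⁻¹ where J is a Jordan canonical form, so e^{tA} = P · e^{tJ} · P⁻¹, and e^{tJ} can be computed block-by-block.

A has Jordan form
J =
  [-1,  1,  0]
  [ 0, -1,  0]
  [ 0,  0, -1]
(up to reordering of blocks).

Per-block formulas:
  For a 1×1 block at λ = -1: exp(t · [-1]) = [e^(-1t)].
  For a 2×2 Jordan block J_2(-1): exp(t · J_2(-1)) = e^(-1t)·(I + t·N), where N is the 2×2 nilpotent shift.

After assembling e^{tJ} and conjugating by P, we get:

e^{tA} =
  [10*t*exp(-t) + exp(-t), 4*t*exp(-t), 8*t*exp(-t)]
  [-5*t*exp(-t), -2*t*exp(-t) + exp(-t), -4*t*exp(-t)]
  [-10*t*exp(-t), -4*t*exp(-t), -8*t*exp(-t) + exp(-t)]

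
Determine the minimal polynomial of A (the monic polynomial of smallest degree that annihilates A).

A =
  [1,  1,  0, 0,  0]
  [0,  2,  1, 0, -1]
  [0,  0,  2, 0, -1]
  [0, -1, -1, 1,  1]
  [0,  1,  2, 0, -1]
x^3 - 3*x^2 + 3*x - 1

The characteristic polynomial is χ_A(x) = (x - 1)^5, so the eigenvalues are known. The minimal polynomial is
  m_A(x) = Π_λ (x − λ)^{k_λ}
where k_λ is the size of the *largest* Jordan block for λ (equivalently, the smallest k with (A − λI)^k v = 0 for every generalised eigenvector v of λ).

  λ = 1: largest Jordan block has size 3, contributing (x − 1)^3

So m_A(x) = (x - 1)^3 = x^3 - 3*x^2 + 3*x - 1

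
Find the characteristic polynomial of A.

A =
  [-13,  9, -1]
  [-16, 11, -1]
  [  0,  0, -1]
x^3 + 3*x^2 + 3*x + 1

Expanding det(x·I − A) (e.g. by cofactor expansion or by noting that A is similar to its Jordan form J, which has the same characteristic polynomial as A) gives
  χ_A(x) = x^3 + 3*x^2 + 3*x + 1
which factors as (x + 1)^3. The eigenvalues (with algebraic multiplicities) are λ = -1 with multiplicity 3.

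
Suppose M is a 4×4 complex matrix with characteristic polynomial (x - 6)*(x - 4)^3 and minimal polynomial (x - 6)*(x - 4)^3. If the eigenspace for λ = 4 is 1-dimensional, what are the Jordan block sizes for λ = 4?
Block sizes for λ = 4: [3]

Step 1 — from the characteristic polynomial, algebraic multiplicity of λ = 4 is 3. From dim ker(M − (4)·I) = 1, there are exactly 1 Jordan blocks for λ = 4.
Step 2 — from the minimal polynomial, the factor (x − 4)^3 tells us the largest block for λ = 4 has size 3.
Step 3 — with total size 3, 1 blocks, and largest block 3, the block sizes (in nonincreasing order) are [3].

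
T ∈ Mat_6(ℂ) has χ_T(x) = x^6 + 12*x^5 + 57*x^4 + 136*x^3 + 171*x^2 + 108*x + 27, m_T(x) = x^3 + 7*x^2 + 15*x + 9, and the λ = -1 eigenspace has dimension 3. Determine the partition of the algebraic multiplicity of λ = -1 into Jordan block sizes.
Block sizes for λ = -1: [1, 1, 1]

Step 1 — from the characteristic polynomial, algebraic multiplicity of λ = -1 is 3. From dim ker(T − (-1)·I) = 3, there are exactly 3 Jordan blocks for λ = -1.
Step 2 — from the minimal polynomial, the factor (x + 1) tells us the largest block for λ = -1 has size 1.
Step 3 — with total size 3, 3 blocks, and largest block 1, the block sizes (in nonincreasing order) are [1, 1, 1].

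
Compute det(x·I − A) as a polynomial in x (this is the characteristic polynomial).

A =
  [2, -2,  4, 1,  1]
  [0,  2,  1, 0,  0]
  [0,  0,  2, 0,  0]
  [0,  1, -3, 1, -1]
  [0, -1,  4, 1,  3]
x^5 - 10*x^4 + 40*x^3 - 80*x^2 + 80*x - 32

Expanding det(x·I − A) (e.g. by cofactor expansion or by noting that A is similar to its Jordan form J, which has the same characteristic polynomial as A) gives
  χ_A(x) = x^5 - 10*x^4 + 40*x^3 - 80*x^2 + 80*x - 32
which factors as (x - 2)^5. The eigenvalues (with algebraic multiplicities) are λ = 2 with multiplicity 5.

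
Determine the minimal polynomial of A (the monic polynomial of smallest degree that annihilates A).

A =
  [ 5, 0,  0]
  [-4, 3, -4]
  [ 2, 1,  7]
x^2 - 10*x + 25

The characteristic polynomial is χ_A(x) = (x - 5)^3, so the eigenvalues are known. The minimal polynomial is
  m_A(x) = Π_λ (x − λ)^{k_λ}
where k_λ is the size of the *largest* Jordan block for λ (equivalently, the smallest k with (A − λI)^k v = 0 for every generalised eigenvector v of λ).

  λ = 5: largest Jordan block has size 2, contributing (x − 5)^2

So m_A(x) = (x - 5)^2 = x^2 - 10*x + 25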